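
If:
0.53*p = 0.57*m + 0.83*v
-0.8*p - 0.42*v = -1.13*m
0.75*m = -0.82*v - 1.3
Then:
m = -1.47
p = -1.96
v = -0.24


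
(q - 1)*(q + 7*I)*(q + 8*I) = q^3 - q^2 + 15*I*q^2 - 56*q - 15*I*q + 56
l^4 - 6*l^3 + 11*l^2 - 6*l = l*(l - 3)*(l - 2)*(l - 1)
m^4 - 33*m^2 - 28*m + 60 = (m - 6)*(m - 1)*(m + 2)*(m + 5)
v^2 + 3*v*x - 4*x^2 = (v - x)*(v + 4*x)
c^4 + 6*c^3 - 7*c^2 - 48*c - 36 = (c - 3)*(c + 1)*(c + 2)*(c + 6)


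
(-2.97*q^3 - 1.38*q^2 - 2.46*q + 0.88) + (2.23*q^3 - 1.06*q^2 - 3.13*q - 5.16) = -0.74*q^3 - 2.44*q^2 - 5.59*q - 4.28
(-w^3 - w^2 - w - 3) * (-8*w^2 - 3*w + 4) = 8*w^5 + 11*w^4 + 7*w^3 + 23*w^2 + 5*w - 12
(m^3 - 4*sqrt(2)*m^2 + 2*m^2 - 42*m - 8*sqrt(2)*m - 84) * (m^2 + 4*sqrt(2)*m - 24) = m^5 + 2*m^4 - 98*m^3 - 196*m^2 - 72*sqrt(2)*m^2 - 144*sqrt(2)*m + 1008*m + 2016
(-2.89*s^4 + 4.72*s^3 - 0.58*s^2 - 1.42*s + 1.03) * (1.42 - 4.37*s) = 12.6293*s^5 - 24.7302*s^4 + 9.237*s^3 + 5.3818*s^2 - 6.5175*s + 1.4626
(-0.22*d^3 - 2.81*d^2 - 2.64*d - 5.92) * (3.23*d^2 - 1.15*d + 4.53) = -0.7106*d^5 - 8.8233*d^4 - 6.2923*d^3 - 28.8149*d^2 - 5.1512*d - 26.8176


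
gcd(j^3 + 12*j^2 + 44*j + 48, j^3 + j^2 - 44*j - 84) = j^2 + 8*j + 12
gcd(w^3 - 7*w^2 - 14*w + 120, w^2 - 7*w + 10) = w - 5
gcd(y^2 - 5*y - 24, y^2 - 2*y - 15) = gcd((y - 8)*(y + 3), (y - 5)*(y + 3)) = y + 3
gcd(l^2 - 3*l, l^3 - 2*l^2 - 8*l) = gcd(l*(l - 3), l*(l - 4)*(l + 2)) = l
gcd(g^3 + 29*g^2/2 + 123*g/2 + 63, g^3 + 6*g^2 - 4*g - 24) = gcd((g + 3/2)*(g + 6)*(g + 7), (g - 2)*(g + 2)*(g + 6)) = g + 6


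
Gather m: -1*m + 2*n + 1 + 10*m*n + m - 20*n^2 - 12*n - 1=10*m*n - 20*n^2 - 10*n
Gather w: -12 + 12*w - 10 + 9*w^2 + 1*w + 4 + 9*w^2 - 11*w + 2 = 18*w^2 + 2*w - 16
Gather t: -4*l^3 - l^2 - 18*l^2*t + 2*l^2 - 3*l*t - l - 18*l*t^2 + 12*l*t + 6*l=-4*l^3 + l^2 - 18*l*t^2 + 5*l + t*(-18*l^2 + 9*l)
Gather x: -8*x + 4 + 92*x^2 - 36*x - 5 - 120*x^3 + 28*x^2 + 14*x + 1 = -120*x^3 + 120*x^2 - 30*x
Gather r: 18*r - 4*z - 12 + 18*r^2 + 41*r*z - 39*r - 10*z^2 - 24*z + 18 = 18*r^2 + r*(41*z - 21) - 10*z^2 - 28*z + 6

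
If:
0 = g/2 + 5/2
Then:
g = -5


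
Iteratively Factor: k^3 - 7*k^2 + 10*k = (k - 5)*(k^2 - 2*k) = k*(k - 5)*(k - 2)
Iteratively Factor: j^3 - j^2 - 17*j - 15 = (j + 1)*(j^2 - 2*j - 15) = (j - 5)*(j + 1)*(j + 3)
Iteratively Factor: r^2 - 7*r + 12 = (r - 4)*(r - 3)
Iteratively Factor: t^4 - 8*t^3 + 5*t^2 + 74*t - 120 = (t - 2)*(t^3 - 6*t^2 - 7*t + 60) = (t - 5)*(t - 2)*(t^2 - t - 12) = (t - 5)*(t - 2)*(t + 3)*(t - 4)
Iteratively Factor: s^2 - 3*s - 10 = (s + 2)*(s - 5)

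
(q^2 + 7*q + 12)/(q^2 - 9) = (q + 4)/(q - 3)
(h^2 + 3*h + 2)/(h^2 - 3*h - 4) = (h + 2)/(h - 4)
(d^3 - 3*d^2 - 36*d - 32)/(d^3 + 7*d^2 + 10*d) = (d^3 - 3*d^2 - 36*d - 32)/(d*(d^2 + 7*d + 10))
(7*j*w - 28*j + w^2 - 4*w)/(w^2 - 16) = (7*j + w)/(w + 4)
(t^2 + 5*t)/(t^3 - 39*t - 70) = t/(t^2 - 5*t - 14)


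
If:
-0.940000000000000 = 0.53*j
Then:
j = -1.77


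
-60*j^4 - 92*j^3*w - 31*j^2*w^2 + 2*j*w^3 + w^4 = (-6*j + w)*(j + w)*(2*j + w)*(5*j + w)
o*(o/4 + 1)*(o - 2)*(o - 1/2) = o^4/4 + 3*o^3/8 - 9*o^2/4 + o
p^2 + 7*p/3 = p*(p + 7/3)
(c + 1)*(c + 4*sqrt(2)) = c^2 + c + 4*sqrt(2)*c + 4*sqrt(2)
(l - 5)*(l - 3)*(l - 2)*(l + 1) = l^4 - 9*l^3 + 21*l^2 + l - 30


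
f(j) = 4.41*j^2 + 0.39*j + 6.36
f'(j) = 8.82*j + 0.39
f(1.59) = 18.13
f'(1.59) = 14.41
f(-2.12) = 25.35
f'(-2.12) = -18.31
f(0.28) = 6.81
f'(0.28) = 2.86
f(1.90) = 23.02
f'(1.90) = 17.15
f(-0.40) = 6.91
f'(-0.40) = -3.14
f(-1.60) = 17.03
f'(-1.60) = -13.72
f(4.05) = 80.27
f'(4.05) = 36.11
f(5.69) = 151.36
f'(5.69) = 50.58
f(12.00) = 646.08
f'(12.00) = 106.23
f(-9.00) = 360.06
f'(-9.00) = -78.99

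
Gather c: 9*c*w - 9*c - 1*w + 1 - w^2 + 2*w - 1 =c*(9*w - 9) - w^2 + w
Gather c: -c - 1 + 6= 5 - c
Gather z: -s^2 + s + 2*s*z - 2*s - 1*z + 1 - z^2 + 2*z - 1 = -s^2 - s - z^2 + z*(2*s + 1)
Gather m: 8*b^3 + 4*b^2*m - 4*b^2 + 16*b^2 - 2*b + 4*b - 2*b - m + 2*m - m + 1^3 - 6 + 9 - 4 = 8*b^3 + 4*b^2*m + 12*b^2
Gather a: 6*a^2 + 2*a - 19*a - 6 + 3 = 6*a^2 - 17*a - 3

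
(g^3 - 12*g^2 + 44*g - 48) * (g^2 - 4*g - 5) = g^5 - 16*g^4 + 87*g^3 - 164*g^2 - 28*g + 240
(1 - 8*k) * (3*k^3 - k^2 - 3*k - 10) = -24*k^4 + 11*k^3 + 23*k^2 + 77*k - 10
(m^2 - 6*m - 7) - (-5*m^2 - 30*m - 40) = 6*m^2 + 24*m + 33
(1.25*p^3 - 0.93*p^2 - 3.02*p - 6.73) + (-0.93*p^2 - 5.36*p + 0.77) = 1.25*p^3 - 1.86*p^2 - 8.38*p - 5.96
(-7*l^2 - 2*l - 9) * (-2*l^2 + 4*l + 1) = 14*l^4 - 24*l^3 + 3*l^2 - 38*l - 9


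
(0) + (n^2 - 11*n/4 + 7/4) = n^2 - 11*n/4 + 7/4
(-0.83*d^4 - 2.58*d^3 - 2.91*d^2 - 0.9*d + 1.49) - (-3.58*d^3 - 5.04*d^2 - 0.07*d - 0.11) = -0.83*d^4 + 1.0*d^3 + 2.13*d^2 - 0.83*d + 1.6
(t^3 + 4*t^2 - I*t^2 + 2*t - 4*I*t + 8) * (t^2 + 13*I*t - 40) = t^5 + 4*t^4 + 12*I*t^4 - 25*t^3 + 48*I*t^3 - 100*t^2 + 66*I*t^2 - 80*t + 264*I*t - 320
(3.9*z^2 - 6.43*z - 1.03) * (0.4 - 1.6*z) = -6.24*z^3 + 11.848*z^2 - 0.924*z - 0.412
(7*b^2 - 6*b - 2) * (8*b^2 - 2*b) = 56*b^4 - 62*b^3 - 4*b^2 + 4*b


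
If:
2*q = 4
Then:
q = 2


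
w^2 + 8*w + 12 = (w + 2)*(w + 6)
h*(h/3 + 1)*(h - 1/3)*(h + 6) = h^4/3 + 26*h^3/9 + 5*h^2 - 2*h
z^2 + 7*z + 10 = (z + 2)*(z + 5)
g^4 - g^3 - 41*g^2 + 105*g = g*(g - 5)*(g - 3)*(g + 7)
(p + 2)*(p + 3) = p^2 + 5*p + 6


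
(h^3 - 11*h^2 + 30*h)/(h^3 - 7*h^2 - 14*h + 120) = h/(h + 4)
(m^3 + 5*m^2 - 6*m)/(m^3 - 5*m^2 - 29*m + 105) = m*(m^2 + 5*m - 6)/(m^3 - 5*m^2 - 29*m + 105)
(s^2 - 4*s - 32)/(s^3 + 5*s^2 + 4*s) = (s - 8)/(s*(s + 1))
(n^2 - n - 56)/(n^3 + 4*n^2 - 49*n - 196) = (n - 8)/(n^2 - 3*n - 28)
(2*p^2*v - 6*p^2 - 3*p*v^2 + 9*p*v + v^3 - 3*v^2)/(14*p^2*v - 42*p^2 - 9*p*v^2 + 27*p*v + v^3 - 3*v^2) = (p - v)/(7*p - v)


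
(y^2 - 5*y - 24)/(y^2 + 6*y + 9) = (y - 8)/(y + 3)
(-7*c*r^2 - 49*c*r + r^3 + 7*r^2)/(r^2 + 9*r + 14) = r*(-7*c + r)/(r + 2)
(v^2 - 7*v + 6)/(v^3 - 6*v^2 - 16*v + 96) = (v - 1)/(v^2 - 16)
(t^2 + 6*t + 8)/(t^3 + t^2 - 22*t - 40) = 1/(t - 5)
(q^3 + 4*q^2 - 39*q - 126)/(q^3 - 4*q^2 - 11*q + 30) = (q^2 + q - 42)/(q^2 - 7*q + 10)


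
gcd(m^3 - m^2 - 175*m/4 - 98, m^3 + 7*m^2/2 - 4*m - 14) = m + 7/2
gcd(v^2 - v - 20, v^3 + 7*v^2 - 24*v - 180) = v - 5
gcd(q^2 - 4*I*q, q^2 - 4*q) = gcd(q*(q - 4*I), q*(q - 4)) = q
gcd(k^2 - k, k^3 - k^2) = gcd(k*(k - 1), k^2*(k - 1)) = k^2 - k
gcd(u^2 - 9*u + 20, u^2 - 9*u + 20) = u^2 - 9*u + 20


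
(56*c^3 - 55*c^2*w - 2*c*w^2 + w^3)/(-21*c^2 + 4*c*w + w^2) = (8*c^2 - 9*c*w + w^2)/(-3*c + w)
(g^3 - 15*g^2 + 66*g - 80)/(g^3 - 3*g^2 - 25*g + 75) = (g^2 - 10*g + 16)/(g^2 + 2*g - 15)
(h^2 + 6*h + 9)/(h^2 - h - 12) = (h + 3)/(h - 4)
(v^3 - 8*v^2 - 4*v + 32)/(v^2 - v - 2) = (v^2 - 6*v - 16)/(v + 1)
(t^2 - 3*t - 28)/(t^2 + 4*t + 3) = (t^2 - 3*t - 28)/(t^2 + 4*t + 3)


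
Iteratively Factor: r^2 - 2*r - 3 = (r - 3)*(r + 1)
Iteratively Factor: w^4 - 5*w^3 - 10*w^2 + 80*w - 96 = (w - 3)*(w^3 - 2*w^2 - 16*w + 32) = (w - 4)*(w - 3)*(w^2 + 2*w - 8) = (w - 4)*(w - 3)*(w + 4)*(w - 2)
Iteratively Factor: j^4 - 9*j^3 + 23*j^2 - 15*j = (j - 5)*(j^3 - 4*j^2 + 3*j) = (j - 5)*(j - 1)*(j^2 - 3*j) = (j - 5)*(j - 3)*(j - 1)*(j)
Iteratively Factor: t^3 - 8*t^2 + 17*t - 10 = (t - 5)*(t^2 - 3*t + 2) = (t - 5)*(t - 2)*(t - 1)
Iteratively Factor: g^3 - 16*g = (g)*(g^2 - 16) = g*(g - 4)*(g + 4)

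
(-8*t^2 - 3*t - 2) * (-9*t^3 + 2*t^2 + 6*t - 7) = 72*t^5 + 11*t^4 - 36*t^3 + 34*t^2 + 9*t + 14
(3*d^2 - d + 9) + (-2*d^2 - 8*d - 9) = d^2 - 9*d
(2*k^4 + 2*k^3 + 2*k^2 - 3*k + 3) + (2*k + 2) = 2*k^4 + 2*k^3 + 2*k^2 - k + 5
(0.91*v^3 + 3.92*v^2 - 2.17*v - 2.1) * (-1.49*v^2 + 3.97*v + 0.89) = -1.3559*v^5 - 2.2281*v^4 + 19.6056*v^3 - 1.9971*v^2 - 10.2683*v - 1.869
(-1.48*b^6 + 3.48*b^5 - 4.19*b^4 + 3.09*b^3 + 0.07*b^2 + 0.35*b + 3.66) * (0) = 0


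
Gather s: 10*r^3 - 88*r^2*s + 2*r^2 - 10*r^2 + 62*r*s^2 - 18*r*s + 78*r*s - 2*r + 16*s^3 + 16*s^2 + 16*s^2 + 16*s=10*r^3 - 8*r^2 - 2*r + 16*s^3 + s^2*(62*r + 32) + s*(-88*r^2 + 60*r + 16)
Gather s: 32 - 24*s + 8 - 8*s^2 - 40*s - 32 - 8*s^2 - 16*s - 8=-16*s^2 - 80*s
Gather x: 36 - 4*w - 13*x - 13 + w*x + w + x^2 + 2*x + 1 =-3*w + x^2 + x*(w - 11) + 24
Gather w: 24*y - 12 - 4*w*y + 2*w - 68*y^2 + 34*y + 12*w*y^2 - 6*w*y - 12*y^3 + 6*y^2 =w*(12*y^2 - 10*y + 2) - 12*y^3 - 62*y^2 + 58*y - 12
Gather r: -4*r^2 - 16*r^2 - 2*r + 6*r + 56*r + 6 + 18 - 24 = -20*r^2 + 60*r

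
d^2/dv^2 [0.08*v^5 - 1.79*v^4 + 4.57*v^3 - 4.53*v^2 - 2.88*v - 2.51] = 1.6*v^3 - 21.48*v^2 + 27.42*v - 9.06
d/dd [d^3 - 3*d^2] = 3*d*(d - 2)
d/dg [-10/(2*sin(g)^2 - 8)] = 10*sin(g)*cos(g)/(sin(g)^2 - 4)^2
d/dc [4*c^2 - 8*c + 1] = 8*c - 8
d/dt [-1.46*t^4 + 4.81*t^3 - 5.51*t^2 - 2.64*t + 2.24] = -5.84*t^3 + 14.43*t^2 - 11.02*t - 2.64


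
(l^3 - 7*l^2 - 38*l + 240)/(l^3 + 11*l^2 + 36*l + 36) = (l^2 - 13*l + 40)/(l^2 + 5*l + 6)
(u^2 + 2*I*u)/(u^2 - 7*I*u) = (u + 2*I)/(u - 7*I)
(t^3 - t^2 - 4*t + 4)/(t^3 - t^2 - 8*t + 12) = (t^2 + t - 2)/(t^2 + t - 6)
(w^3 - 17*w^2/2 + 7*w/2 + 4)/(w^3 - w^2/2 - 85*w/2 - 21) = (w^2 - 9*w + 8)/(w^2 - w - 42)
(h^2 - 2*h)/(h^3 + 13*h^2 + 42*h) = (h - 2)/(h^2 + 13*h + 42)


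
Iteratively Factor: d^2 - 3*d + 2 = (d - 2)*(d - 1)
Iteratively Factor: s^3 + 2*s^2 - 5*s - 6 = (s - 2)*(s^2 + 4*s + 3) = (s - 2)*(s + 3)*(s + 1)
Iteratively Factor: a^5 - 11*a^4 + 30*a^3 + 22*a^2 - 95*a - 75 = (a + 1)*(a^4 - 12*a^3 + 42*a^2 - 20*a - 75) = (a - 3)*(a + 1)*(a^3 - 9*a^2 + 15*a + 25) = (a - 5)*(a - 3)*(a + 1)*(a^2 - 4*a - 5) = (a - 5)^2*(a - 3)*(a + 1)*(a + 1)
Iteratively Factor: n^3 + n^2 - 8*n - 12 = (n + 2)*(n^2 - n - 6) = (n + 2)^2*(n - 3)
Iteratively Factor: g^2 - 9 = (g + 3)*(g - 3)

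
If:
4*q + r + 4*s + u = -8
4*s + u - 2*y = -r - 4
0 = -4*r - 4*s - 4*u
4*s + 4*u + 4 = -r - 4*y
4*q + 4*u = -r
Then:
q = -11/13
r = 12/13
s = -20/13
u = 8/13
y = -4/13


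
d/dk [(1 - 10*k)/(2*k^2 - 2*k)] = (5*k^2 - k + 1/2)/(k^2*(k^2 - 2*k + 1))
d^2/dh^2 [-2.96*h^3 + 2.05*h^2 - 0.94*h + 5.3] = 4.1 - 17.76*h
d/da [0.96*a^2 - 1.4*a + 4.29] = 1.92*a - 1.4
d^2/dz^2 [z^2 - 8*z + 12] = 2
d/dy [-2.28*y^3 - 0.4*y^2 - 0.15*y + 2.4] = -6.84*y^2 - 0.8*y - 0.15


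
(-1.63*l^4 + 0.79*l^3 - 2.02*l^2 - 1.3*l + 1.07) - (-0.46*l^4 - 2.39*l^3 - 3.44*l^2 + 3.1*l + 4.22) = -1.17*l^4 + 3.18*l^3 + 1.42*l^2 - 4.4*l - 3.15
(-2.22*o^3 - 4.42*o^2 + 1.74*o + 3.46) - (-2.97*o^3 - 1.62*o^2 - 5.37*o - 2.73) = 0.75*o^3 - 2.8*o^2 + 7.11*o + 6.19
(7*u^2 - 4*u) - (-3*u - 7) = 7*u^2 - u + 7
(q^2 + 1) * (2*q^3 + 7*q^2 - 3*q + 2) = 2*q^5 + 7*q^4 - q^3 + 9*q^2 - 3*q + 2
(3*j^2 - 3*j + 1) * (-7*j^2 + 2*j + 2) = -21*j^4 + 27*j^3 - 7*j^2 - 4*j + 2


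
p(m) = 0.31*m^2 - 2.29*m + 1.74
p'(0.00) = -2.29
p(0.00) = 1.74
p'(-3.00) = -4.15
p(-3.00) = 11.40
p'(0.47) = -2.00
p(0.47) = 0.73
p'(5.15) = 0.90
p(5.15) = -1.83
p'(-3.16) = -4.25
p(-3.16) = 12.07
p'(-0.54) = -2.62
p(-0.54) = 3.07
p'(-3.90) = -4.71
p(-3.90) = 15.39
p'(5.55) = 1.15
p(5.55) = -1.42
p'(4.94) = 0.77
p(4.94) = -2.01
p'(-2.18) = -3.64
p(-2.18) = 8.21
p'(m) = 0.62*m - 2.29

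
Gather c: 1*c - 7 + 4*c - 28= 5*c - 35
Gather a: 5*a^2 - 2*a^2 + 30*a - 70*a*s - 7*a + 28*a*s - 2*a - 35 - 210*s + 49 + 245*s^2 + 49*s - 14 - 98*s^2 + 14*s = 3*a^2 + a*(21 - 42*s) + 147*s^2 - 147*s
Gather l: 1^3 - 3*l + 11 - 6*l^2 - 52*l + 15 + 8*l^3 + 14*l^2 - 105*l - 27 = 8*l^3 + 8*l^2 - 160*l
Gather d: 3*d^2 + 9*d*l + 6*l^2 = 3*d^2 + 9*d*l + 6*l^2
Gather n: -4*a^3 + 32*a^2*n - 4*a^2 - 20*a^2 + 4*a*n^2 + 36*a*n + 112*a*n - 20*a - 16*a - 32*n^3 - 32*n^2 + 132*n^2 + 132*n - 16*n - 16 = -4*a^3 - 24*a^2 - 36*a - 32*n^3 + n^2*(4*a + 100) + n*(32*a^2 + 148*a + 116) - 16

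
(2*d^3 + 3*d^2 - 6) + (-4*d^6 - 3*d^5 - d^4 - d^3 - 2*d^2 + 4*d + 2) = -4*d^6 - 3*d^5 - d^4 + d^3 + d^2 + 4*d - 4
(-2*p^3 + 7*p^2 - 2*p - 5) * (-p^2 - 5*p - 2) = 2*p^5 + 3*p^4 - 29*p^3 + p^2 + 29*p + 10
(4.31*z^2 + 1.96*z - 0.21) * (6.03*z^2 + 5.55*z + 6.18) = 25.9893*z^4 + 35.7393*z^3 + 36.2475*z^2 + 10.9473*z - 1.2978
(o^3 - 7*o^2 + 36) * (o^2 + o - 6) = o^5 - 6*o^4 - 13*o^3 + 78*o^2 + 36*o - 216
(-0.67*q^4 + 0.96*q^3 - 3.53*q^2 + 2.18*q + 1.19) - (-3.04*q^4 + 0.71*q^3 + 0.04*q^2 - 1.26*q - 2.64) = 2.37*q^4 + 0.25*q^3 - 3.57*q^2 + 3.44*q + 3.83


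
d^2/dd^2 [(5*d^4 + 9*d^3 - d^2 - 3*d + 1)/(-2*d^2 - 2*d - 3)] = 2*(-20*d^6 - 60*d^5 - 150*d^4 - 214*d^3 - 462*d^2 - 309*d - 7)/(8*d^6 + 24*d^5 + 60*d^4 + 80*d^3 + 90*d^2 + 54*d + 27)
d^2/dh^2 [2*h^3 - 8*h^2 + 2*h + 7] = 12*h - 16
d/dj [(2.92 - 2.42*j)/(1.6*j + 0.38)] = (-8.94656*j - 2.124808)/(1.6*j + 0.38)^3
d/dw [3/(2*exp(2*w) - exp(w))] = 3*(1 - 4*exp(w))*exp(-w)/(2*exp(w) - 1)^2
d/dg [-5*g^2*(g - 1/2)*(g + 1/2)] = -20*g^3 + 5*g/2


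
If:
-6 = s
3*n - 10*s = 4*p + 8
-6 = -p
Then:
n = -28/3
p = 6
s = -6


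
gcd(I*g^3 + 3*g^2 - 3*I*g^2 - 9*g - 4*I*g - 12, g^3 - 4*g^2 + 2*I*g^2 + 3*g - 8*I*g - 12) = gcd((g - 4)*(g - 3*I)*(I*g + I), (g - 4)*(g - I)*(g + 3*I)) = g - 4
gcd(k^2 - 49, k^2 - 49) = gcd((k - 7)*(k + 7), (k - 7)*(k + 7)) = k^2 - 49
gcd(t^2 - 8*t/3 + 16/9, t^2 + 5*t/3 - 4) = t - 4/3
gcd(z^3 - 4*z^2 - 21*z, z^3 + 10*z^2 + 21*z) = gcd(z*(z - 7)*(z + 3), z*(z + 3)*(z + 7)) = z^2 + 3*z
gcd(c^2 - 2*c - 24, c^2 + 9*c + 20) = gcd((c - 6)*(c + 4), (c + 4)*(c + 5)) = c + 4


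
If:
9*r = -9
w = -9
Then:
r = -1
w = -9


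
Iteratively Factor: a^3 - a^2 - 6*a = (a - 3)*(a^2 + 2*a) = (a - 3)*(a + 2)*(a)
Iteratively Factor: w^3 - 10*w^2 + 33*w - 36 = (w - 3)*(w^2 - 7*w + 12) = (w - 3)^2*(w - 4)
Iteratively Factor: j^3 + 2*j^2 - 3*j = (j - 1)*(j^2 + 3*j) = j*(j - 1)*(j + 3)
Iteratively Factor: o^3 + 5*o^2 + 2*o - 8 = (o - 1)*(o^2 + 6*o + 8) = (o - 1)*(o + 2)*(o + 4)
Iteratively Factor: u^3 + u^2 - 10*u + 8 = (u - 2)*(u^2 + 3*u - 4) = (u - 2)*(u + 4)*(u - 1)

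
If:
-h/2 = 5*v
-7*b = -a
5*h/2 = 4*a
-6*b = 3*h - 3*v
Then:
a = 0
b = 0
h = 0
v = 0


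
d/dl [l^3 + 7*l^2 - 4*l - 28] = 3*l^2 + 14*l - 4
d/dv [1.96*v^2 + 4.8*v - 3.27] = 3.92*v + 4.8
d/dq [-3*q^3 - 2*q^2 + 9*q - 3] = -9*q^2 - 4*q + 9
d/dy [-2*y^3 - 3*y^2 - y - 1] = -6*y^2 - 6*y - 1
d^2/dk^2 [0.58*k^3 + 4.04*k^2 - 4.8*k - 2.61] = 3.48*k + 8.08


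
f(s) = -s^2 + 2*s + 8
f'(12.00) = -22.00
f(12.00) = -112.00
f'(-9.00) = 20.00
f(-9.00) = -91.00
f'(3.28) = -4.56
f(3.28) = 3.80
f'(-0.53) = 3.06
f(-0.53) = 6.66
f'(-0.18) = 2.36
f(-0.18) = 7.61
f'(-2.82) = 7.64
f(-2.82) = -5.59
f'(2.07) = -2.14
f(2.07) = 7.86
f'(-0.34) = 2.68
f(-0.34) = 7.20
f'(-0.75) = 3.50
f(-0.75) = 5.94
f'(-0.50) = 3.00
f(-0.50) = 6.75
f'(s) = 2 - 2*s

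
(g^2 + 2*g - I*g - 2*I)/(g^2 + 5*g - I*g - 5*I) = (g + 2)/(g + 5)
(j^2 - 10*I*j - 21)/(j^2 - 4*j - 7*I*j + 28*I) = (j - 3*I)/(j - 4)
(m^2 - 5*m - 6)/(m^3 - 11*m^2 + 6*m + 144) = (m + 1)/(m^2 - 5*m - 24)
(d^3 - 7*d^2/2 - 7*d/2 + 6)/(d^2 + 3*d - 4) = (d^2 - 5*d/2 - 6)/(d + 4)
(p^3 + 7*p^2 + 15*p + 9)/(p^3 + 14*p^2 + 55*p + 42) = (p^2 + 6*p + 9)/(p^2 + 13*p + 42)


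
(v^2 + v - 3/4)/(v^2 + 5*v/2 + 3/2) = (v - 1/2)/(v + 1)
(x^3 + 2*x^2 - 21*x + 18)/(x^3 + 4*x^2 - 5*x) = (x^2 + 3*x - 18)/(x*(x + 5))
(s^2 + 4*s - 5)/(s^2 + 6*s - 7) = (s + 5)/(s + 7)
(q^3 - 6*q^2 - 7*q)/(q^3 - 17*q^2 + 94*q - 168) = q*(q + 1)/(q^2 - 10*q + 24)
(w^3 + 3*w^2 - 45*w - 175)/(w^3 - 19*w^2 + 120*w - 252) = (w^2 + 10*w + 25)/(w^2 - 12*w + 36)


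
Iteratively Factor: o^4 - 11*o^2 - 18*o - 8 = (o + 1)*(o^3 - o^2 - 10*o - 8) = (o + 1)*(o + 2)*(o^2 - 3*o - 4) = (o - 4)*(o + 1)*(o + 2)*(o + 1)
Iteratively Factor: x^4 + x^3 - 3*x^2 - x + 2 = (x - 1)*(x^3 + 2*x^2 - x - 2) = (x - 1)^2*(x^2 + 3*x + 2) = (x - 1)^2*(x + 2)*(x + 1)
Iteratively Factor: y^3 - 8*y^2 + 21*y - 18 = (y - 2)*(y^2 - 6*y + 9) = (y - 3)*(y - 2)*(y - 3)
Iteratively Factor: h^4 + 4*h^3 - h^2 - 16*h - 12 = (h - 2)*(h^3 + 6*h^2 + 11*h + 6) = (h - 2)*(h + 3)*(h^2 + 3*h + 2) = (h - 2)*(h + 2)*(h + 3)*(h + 1)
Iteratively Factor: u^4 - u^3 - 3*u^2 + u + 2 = (u - 1)*(u^3 - 3*u - 2) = (u - 1)*(u + 1)*(u^2 - u - 2) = (u - 2)*(u - 1)*(u + 1)*(u + 1)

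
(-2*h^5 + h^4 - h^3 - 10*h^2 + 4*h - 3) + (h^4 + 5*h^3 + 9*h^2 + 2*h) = -2*h^5 + 2*h^4 + 4*h^3 - h^2 + 6*h - 3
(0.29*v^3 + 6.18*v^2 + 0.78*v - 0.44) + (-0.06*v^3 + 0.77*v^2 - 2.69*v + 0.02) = 0.23*v^3 + 6.95*v^2 - 1.91*v - 0.42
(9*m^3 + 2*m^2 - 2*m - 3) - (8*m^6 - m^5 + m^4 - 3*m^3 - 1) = -8*m^6 + m^5 - m^4 + 12*m^3 + 2*m^2 - 2*m - 2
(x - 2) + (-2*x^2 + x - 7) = -2*x^2 + 2*x - 9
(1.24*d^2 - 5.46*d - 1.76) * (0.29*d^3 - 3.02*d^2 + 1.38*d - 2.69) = 0.3596*d^5 - 5.3282*d^4 + 17.69*d^3 - 5.5552*d^2 + 12.2586*d + 4.7344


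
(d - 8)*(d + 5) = d^2 - 3*d - 40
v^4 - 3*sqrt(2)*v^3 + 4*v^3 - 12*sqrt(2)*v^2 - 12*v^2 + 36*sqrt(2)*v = v*(v - 2)*(v + 6)*(v - 3*sqrt(2))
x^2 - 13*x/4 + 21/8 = (x - 7/4)*(x - 3/2)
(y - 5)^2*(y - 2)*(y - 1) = y^4 - 13*y^3 + 57*y^2 - 95*y + 50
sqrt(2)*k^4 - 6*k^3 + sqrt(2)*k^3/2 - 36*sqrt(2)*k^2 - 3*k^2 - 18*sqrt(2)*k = k*(k - 6*sqrt(2))*(k + 3*sqrt(2))*(sqrt(2)*k + sqrt(2)/2)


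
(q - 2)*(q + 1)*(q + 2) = q^3 + q^2 - 4*q - 4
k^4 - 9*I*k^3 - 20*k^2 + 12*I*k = k*(k - 6*I)*(k - 2*I)*(k - I)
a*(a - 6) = a^2 - 6*a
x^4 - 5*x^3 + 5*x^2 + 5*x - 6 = (x - 3)*(x - 2)*(x - 1)*(x + 1)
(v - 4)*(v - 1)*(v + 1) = v^3 - 4*v^2 - v + 4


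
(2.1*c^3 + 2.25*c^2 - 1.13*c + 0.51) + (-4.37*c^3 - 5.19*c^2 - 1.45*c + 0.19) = -2.27*c^3 - 2.94*c^2 - 2.58*c + 0.7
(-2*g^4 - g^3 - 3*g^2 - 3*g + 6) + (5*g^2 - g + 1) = -2*g^4 - g^3 + 2*g^2 - 4*g + 7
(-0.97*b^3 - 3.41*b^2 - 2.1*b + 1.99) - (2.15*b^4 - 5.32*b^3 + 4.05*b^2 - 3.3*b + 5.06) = -2.15*b^4 + 4.35*b^3 - 7.46*b^2 + 1.2*b - 3.07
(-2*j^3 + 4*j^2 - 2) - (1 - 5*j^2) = -2*j^3 + 9*j^2 - 3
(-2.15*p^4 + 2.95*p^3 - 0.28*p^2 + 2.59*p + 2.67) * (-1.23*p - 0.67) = 2.6445*p^5 - 2.188*p^4 - 1.6321*p^3 - 2.9981*p^2 - 5.0194*p - 1.7889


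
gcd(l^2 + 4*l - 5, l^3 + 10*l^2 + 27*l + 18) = 1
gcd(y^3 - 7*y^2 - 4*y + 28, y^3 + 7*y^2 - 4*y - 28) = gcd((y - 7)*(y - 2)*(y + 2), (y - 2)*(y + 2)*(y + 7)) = y^2 - 4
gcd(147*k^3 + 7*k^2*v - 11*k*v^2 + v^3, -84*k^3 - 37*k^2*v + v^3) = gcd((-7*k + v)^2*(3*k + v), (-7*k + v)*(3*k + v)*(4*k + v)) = -21*k^2 - 4*k*v + v^2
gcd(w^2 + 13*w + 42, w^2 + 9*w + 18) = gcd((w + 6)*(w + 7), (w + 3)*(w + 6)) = w + 6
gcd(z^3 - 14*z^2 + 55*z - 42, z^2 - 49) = z - 7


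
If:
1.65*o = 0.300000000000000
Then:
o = 0.18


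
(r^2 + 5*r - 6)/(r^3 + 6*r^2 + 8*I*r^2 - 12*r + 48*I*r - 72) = (r - 1)/(r^2 + 8*I*r - 12)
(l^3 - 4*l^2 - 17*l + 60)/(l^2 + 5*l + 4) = (l^2 - 8*l + 15)/(l + 1)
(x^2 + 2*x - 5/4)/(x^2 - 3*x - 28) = (-x^2 - 2*x + 5/4)/(-x^2 + 3*x + 28)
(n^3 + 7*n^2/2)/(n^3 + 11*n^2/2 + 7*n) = n/(n + 2)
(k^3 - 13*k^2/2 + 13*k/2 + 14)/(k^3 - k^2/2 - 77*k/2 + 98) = (k + 1)/(k + 7)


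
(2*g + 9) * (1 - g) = -2*g^2 - 7*g + 9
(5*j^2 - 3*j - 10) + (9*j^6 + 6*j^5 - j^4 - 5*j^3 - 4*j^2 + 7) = 9*j^6 + 6*j^5 - j^4 - 5*j^3 + j^2 - 3*j - 3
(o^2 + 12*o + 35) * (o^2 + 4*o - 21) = o^4 + 16*o^3 + 62*o^2 - 112*o - 735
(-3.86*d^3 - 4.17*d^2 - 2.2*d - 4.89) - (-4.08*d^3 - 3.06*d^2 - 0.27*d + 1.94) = 0.22*d^3 - 1.11*d^2 - 1.93*d - 6.83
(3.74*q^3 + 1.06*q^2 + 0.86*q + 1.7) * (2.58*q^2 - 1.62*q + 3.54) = 9.6492*q^5 - 3.324*q^4 + 13.7412*q^3 + 6.7452*q^2 + 0.2904*q + 6.018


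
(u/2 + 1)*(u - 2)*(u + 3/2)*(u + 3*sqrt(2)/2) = u^4/2 + 3*u^3/4 + 3*sqrt(2)*u^3/4 - 2*u^2 + 9*sqrt(2)*u^2/8 - 3*sqrt(2)*u - 3*u - 9*sqrt(2)/2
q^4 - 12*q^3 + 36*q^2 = q^2*(q - 6)^2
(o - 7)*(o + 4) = o^2 - 3*o - 28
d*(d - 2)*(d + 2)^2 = d^4 + 2*d^3 - 4*d^2 - 8*d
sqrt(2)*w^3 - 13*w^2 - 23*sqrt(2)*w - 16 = (w - 8*sqrt(2))*(w + sqrt(2))*(sqrt(2)*w + 1)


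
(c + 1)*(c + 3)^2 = c^3 + 7*c^2 + 15*c + 9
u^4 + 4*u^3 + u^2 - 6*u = u*(u - 1)*(u + 2)*(u + 3)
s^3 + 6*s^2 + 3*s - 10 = (s - 1)*(s + 2)*(s + 5)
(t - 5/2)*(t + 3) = t^2 + t/2 - 15/2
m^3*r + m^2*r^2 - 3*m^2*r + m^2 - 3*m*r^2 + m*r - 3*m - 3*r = (m - 3)*(m + r)*(m*r + 1)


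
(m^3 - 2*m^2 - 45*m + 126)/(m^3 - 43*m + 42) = (m - 3)/(m - 1)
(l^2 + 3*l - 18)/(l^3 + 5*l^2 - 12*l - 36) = 1/(l + 2)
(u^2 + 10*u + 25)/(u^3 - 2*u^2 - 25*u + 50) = (u + 5)/(u^2 - 7*u + 10)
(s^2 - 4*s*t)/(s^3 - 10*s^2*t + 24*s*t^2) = 1/(s - 6*t)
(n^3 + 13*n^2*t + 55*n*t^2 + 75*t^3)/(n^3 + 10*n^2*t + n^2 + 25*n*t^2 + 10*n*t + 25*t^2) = (n + 3*t)/(n + 1)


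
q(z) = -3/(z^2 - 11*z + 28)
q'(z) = -3*(11 - 2*z)/(z^2 - 11*z + 28)^2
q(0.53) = -0.13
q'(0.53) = -0.06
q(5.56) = 1.34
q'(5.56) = 0.07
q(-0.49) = -0.09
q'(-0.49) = -0.03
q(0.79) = -0.15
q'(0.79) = -0.07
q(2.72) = -0.55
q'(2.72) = -0.56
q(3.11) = -0.87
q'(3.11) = -1.20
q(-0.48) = -0.09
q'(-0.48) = -0.03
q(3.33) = -1.22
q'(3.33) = -2.15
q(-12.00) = -0.00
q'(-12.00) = 0.00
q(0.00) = -0.11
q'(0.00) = -0.04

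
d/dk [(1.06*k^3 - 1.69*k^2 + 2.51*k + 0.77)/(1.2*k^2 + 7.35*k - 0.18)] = (1.272*k^4 + 15.582*k^3 - 16.0059*k^2 - 1.2396*k - 6.1113)/(1.44*k^4 + 17.64*k^3 + 53.5905*k^2 - 2.646*k + 0.0324)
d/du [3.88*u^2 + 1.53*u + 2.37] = 7.76*u + 1.53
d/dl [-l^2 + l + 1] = 1 - 2*l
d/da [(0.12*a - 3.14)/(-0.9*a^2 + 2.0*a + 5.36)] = (0.108*a^2 - 5.652*a + 6.9232)/(0.81*a^4 - 3.6*a^3 - 5.648*a^2 + 21.44*a + 28.7296)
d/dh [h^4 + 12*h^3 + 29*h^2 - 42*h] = 4*h^3 + 36*h^2 + 58*h - 42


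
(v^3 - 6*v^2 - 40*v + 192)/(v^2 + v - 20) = (v^2 - 2*v - 48)/(v + 5)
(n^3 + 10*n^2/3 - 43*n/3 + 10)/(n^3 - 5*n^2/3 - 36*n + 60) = (n - 1)/(n - 6)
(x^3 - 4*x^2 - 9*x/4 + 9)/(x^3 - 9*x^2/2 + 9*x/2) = (x^2 - 5*x/2 - 6)/(x*(x - 3))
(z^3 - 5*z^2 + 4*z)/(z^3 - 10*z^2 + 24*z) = (z - 1)/(z - 6)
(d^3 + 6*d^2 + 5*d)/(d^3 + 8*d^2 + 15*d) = (d + 1)/(d + 3)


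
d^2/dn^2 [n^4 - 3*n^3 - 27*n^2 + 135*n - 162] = 12*n^2 - 18*n - 54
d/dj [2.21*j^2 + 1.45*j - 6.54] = 4.42*j + 1.45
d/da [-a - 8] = -1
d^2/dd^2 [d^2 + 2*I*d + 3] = 2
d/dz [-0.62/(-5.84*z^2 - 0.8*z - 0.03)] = (-7.2416*z - 0.496)/(5.84*z^2 + 0.8*z + 0.03)^2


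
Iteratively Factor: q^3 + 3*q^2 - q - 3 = (q - 1)*(q^2 + 4*q + 3) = (q - 1)*(q + 3)*(q + 1)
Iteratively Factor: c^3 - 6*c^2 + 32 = (c - 4)*(c^2 - 2*c - 8) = (c - 4)^2*(c + 2)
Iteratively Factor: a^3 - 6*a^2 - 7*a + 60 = (a - 5)*(a^2 - a - 12) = (a - 5)*(a + 3)*(a - 4)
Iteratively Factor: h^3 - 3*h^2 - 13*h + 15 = (h - 1)*(h^2 - 2*h - 15) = (h - 5)*(h - 1)*(h + 3)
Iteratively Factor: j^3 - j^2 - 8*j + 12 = (j - 2)*(j^2 + j - 6) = (j - 2)^2*(j + 3)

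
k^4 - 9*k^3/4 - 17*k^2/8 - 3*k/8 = k*(k - 3)*(k + 1/4)*(k + 1/2)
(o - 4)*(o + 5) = o^2 + o - 20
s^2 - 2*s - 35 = (s - 7)*(s + 5)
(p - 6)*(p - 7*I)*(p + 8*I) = p^3 - 6*p^2 + I*p^2 + 56*p - 6*I*p - 336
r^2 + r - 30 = (r - 5)*(r + 6)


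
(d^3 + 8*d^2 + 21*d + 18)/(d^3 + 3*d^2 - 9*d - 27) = (d + 2)/(d - 3)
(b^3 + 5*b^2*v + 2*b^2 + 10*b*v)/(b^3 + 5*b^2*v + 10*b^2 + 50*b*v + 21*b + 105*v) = b*(b + 2)/(b^2 + 10*b + 21)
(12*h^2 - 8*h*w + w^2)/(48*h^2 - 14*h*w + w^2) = (-2*h + w)/(-8*h + w)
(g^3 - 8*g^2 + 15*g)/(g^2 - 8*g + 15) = g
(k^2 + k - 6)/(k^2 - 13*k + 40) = (k^2 + k - 6)/(k^2 - 13*k + 40)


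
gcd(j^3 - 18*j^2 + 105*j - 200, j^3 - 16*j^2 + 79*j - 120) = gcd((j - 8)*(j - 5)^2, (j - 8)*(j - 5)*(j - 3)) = j^2 - 13*j + 40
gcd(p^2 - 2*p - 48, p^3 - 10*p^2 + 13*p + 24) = p - 8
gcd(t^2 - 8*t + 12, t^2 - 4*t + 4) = t - 2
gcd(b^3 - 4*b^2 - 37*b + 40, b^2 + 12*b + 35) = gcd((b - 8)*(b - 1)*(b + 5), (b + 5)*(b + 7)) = b + 5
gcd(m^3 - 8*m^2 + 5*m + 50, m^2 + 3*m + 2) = m + 2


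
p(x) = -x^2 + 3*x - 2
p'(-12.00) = 27.00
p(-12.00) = -182.00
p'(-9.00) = 21.00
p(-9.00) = -110.00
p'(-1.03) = 5.06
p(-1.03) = -6.15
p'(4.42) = -5.84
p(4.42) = -8.28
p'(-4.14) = 11.28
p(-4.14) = -31.56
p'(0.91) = 1.18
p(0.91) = -0.10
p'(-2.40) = 7.80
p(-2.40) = -14.96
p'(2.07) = -1.14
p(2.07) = -0.07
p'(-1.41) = 5.82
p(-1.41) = -8.22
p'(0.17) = 2.66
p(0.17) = -1.52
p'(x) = 3 - 2*x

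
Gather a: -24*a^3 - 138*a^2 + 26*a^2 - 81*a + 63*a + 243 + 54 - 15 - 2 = -24*a^3 - 112*a^2 - 18*a + 280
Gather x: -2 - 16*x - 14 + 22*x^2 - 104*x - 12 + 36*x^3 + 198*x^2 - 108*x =36*x^3 + 220*x^2 - 228*x - 28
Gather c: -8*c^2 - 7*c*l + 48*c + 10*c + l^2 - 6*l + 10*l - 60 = -8*c^2 + c*(58 - 7*l) + l^2 + 4*l - 60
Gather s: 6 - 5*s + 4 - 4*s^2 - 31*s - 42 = -4*s^2 - 36*s - 32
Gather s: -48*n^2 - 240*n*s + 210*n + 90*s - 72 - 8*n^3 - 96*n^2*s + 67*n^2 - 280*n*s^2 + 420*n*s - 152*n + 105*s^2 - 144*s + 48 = -8*n^3 + 19*n^2 + 58*n + s^2*(105 - 280*n) + s*(-96*n^2 + 180*n - 54) - 24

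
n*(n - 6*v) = n^2 - 6*n*v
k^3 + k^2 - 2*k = k*(k - 1)*(k + 2)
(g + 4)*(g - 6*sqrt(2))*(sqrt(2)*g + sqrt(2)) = sqrt(2)*g^3 - 12*g^2 + 5*sqrt(2)*g^2 - 60*g + 4*sqrt(2)*g - 48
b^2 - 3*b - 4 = (b - 4)*(b + 1)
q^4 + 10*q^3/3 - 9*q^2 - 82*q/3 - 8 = (q - 3)*(q + 1/3)*(q + 2)*(q + 4)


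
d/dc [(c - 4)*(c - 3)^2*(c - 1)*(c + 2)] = 5*c^4 - 36*c^3 + 63*c^2 + 34*c - 102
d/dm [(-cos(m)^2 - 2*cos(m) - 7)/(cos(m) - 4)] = (cos(m)^2 - 8*cos(m) - 15)*sin(m)/(cos(m) - 4)^2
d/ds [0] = 0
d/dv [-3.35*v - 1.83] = -3.35000000000000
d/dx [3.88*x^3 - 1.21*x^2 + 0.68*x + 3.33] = 11.64*x^2 - 2.42*x + 0.68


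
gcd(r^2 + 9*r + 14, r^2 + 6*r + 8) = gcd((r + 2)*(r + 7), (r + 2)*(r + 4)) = r + 2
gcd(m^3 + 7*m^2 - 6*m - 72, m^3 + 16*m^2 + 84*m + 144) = m^2 + 10*m + 24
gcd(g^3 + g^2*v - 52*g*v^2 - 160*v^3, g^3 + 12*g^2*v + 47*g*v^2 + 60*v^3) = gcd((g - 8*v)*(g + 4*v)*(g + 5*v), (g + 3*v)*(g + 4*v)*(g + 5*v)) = g^2 + 9*g*v + 20*v^2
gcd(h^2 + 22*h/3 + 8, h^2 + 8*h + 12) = h + 6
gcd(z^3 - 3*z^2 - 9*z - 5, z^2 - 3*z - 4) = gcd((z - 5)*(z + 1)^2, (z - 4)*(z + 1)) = z + 1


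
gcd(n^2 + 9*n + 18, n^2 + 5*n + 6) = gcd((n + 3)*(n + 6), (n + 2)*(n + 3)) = n + 3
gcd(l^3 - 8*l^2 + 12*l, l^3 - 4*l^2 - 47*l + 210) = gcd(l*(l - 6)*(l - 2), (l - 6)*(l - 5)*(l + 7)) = l - 6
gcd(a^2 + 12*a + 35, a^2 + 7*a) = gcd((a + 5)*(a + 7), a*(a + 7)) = a + 7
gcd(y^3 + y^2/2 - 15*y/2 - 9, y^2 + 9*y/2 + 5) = y + 2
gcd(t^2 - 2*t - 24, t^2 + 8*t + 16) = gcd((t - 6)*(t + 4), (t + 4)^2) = t + 4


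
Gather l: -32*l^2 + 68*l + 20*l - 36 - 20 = -32*l^2 + 88*l - 56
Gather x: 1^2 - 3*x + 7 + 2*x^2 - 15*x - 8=2*x^2 - 18*x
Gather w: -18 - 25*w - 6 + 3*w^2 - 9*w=3*w^2 - 34*w - 24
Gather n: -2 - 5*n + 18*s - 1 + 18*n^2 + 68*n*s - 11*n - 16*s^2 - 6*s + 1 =18*n^2 + n*(68*s - 16) - 16*s^2 + 12*s - 2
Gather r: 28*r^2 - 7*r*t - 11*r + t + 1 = 28*r^2 + r*(-7*t - 11) + t + 1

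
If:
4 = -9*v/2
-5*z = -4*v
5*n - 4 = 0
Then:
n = 4/5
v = -8/9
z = -32/45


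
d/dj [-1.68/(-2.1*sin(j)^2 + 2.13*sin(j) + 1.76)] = (3.5784 - 7.056*sin(j))*cos(j)/(-2.1*sin(j)^2 + 2.13*sin(j) + 1.76)^2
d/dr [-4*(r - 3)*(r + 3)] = -8*r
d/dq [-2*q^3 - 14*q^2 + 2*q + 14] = -6*q^2 - 28*q + 2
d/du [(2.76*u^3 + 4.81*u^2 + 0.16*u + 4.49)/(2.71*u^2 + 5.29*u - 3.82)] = (7.4796*u^4 + 29.2008*u^3 - 6.6183*u^2 - 61.0842*u - 24.3633)/(7.3441*u^4 + 28.6718*u^3 + 7.2797*u^2 - 40.4156*u + 14.5924)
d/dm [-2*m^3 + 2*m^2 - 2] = 2*m*(2 - 3*m)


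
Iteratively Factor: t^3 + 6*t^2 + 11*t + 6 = (t + 3)*(t^2 + 3*t + 2) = (t + 2)*(t + 3)*(t + 1)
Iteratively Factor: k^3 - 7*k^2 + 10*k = (k - 5)*(k^2 - 2*k) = (k - 5)*(k - 2)*(k)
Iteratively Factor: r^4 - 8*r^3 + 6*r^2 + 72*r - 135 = (r - 3)*(r^3 - 5*r^2 - 9*r + 45) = (r - 3)*(r + 3)*(r^2 - 8*r + 15) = (r - 3)^2*(r + 3)*(r - 5)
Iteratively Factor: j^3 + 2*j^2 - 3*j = (j)*(j^2 + 2*j - 3) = j*(j + 3)*(j - 1)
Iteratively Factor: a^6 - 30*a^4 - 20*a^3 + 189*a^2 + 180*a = (a - 5)*(a^5 + 5*a^4 - 5*a^3 - 45*a^2 - 36*a) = (a - 5)*(a - 3)*(a^4 + 8*a^3 + 19*a^2 + 12*a) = (a - 5)*(a - 3)*(a + 1)*(a^3 + 7*a^2 + 12*a) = (a - 5)*(a - 3)*(a + 1)*(a + 4)*(a^2 + 3*a) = (a - 5)*(a - 3)*(a + 1)*(a + 3)*(a + 4)*(a)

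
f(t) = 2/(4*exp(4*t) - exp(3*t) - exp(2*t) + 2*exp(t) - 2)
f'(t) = 2*(-16*exp(4*t) + 3*exp(3*t) + 2*exp(2*t) - 2*exp(t))/(4*exp(4*t) - exp(3*t) - exp(2*t) + 2*exp(t) - 2)^2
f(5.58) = 0.00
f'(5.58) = -0.00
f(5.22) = 0.00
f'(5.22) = -0.00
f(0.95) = 0.01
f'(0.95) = -0.05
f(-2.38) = -1.10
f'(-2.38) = -0.10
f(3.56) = 0.00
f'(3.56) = -0.00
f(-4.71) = -1.01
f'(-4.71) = -0.01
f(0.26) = 0.25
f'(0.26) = -1.17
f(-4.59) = -1.01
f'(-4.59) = -0.01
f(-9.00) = -1.00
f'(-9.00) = 0.00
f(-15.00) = -1.00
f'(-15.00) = 0.00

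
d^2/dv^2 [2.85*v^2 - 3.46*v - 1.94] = 5.70000000000000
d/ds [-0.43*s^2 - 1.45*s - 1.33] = -0.86*s - 1.45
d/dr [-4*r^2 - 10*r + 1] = -8*r - 10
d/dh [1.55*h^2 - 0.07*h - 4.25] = 3.1*h - 0.07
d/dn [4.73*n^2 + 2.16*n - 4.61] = 9.46*n + 2.16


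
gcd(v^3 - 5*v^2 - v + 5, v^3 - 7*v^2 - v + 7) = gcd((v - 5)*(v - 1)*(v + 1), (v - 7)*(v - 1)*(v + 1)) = v^2 - 1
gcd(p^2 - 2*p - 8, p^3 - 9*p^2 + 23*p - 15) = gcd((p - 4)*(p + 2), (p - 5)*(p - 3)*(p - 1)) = 1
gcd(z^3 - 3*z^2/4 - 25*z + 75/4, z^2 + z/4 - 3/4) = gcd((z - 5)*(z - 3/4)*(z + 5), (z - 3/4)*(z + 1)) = z - 3/4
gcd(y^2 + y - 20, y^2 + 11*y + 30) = y + 5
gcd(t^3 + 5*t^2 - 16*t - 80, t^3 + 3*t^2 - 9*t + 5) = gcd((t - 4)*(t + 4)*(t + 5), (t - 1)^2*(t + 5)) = t + 5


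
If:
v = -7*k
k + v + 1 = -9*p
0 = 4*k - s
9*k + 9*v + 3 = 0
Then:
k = 1/18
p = -2/27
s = 2/9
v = -7/18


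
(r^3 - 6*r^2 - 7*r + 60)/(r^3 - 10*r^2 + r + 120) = (r - 4)/(r - 8)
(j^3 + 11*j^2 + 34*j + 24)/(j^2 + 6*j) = j + 5 + 4/j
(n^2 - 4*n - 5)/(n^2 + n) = (n - 5)/n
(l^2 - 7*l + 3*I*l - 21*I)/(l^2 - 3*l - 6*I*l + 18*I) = (l^2 + l*(-7 + 3*I) - 21*I)/(l^2 + l*(-3 - 6*I) + 18*I)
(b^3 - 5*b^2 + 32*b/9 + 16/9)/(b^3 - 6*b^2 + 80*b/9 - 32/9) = (3*b + 1)/(3*b - 2)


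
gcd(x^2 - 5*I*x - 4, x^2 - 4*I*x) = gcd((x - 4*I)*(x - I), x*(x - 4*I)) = x - 4*I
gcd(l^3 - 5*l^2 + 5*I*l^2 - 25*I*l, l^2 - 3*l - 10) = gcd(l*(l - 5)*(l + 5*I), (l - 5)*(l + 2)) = l - 5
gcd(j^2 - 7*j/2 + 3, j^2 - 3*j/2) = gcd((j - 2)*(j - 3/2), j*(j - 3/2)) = j - 3/2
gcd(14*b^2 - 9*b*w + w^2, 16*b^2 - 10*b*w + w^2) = -2*b + w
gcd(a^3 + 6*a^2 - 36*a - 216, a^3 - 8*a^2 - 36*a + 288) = a^2 - 36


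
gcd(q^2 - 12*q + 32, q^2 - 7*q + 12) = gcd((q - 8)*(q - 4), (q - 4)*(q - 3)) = q - 4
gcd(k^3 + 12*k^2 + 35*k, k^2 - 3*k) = k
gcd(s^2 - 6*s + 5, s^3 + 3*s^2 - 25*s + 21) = s - 1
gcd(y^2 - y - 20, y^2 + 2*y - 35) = y - 5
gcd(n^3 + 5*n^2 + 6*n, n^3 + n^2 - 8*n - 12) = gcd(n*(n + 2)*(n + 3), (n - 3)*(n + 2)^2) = n + 2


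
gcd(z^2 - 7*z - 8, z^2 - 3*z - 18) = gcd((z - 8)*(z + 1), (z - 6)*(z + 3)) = 1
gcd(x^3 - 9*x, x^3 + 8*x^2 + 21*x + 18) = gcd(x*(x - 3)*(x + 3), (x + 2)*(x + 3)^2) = x + 3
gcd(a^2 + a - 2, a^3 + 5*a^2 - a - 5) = a - 1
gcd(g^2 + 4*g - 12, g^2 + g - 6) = g - 2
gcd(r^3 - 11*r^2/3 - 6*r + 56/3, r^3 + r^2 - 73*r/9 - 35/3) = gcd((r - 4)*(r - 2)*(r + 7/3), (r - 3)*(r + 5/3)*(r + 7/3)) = r + 7/3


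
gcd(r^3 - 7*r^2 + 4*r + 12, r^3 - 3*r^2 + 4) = r^2 - r - 2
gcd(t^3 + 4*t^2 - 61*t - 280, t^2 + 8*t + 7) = t + 7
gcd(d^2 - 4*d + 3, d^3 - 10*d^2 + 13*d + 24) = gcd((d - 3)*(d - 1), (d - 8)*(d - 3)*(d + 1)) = d - 3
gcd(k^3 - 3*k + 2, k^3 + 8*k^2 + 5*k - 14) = k^2 + k - 2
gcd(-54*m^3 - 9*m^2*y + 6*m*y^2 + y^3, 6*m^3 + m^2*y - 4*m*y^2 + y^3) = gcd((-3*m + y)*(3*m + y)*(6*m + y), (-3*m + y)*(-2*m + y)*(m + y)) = -3*m + y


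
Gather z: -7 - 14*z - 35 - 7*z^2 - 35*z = -7*z^2 - 49*z - 42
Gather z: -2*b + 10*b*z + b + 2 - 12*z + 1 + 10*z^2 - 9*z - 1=-b + 10*z^2 + z*(10*b - 21) + 2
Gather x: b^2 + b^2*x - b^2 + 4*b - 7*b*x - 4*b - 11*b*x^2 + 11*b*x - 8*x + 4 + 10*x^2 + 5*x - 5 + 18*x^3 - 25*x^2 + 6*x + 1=18*x^3 + x^2*(-11*b - 15) + x*(b^2 + 4*b + 3)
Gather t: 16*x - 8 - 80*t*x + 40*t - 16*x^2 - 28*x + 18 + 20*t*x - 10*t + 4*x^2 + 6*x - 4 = t*(30 - 60*x) - 12*x^2 - 6*x + 6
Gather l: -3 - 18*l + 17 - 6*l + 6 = 20 - 24*l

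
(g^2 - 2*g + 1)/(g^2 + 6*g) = (g^2 - 2*g + 1)/(g*(g + 6))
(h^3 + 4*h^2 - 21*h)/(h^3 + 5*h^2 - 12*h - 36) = h*(h + 7)/(h^2 + 8*h + 12)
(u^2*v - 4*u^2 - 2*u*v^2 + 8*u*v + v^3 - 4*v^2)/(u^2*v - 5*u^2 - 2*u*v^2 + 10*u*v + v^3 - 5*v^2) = (v - 4)/(v - 5)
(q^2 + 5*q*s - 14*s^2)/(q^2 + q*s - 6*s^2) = (q + 7*s)/(q + 3*s)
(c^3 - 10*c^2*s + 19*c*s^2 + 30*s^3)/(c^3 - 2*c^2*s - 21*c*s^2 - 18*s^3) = (c - 5*s)/(c + 3*s)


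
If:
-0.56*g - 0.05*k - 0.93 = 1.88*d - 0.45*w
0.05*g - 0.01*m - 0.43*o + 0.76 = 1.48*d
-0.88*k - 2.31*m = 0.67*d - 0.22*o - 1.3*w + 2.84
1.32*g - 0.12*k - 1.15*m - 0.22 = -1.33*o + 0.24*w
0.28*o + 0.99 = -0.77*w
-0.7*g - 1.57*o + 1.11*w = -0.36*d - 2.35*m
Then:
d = -0.20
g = -1.70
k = -10.85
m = 2.00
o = 2.22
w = -2.09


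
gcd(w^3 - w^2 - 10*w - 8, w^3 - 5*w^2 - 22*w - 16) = w^2 + 3*w + 2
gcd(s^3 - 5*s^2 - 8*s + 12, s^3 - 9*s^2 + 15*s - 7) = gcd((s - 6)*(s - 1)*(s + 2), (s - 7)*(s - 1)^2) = s - 1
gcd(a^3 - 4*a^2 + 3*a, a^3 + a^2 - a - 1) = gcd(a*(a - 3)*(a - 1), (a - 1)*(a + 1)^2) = a - 1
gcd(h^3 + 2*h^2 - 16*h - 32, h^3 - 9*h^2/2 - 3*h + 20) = h^2 - 2*h - 8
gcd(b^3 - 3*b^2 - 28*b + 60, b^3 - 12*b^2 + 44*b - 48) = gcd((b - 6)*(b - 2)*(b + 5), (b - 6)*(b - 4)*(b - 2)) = b^2 - 8*b + 12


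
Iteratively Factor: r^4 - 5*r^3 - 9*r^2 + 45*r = (r - 5)*(r^3 - 9*r) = r*(r - 5)*(r^2 - 9) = r*(r - 5)*(r + 3)*(r - 3)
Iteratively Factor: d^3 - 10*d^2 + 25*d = (d)*(d^2 - 10*d + 25) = d*(d - 5)*(d - 5)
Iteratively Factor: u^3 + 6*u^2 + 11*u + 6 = (u + 3)*(u^2 + 3*u + 2) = (u + 1)*(u + 3)*(u + 2)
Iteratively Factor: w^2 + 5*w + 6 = (w + 3)*(w + 2)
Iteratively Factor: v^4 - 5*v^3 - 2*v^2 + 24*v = (v + 2)*(v^3 - 7*v^2 + 12*v) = (v - 4)*(v + 2)*(v^2 - 3*v) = (v - 4)*(v - 3)*(v + 2)*(v)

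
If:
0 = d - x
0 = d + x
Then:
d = 0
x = 0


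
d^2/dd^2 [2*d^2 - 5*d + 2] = 4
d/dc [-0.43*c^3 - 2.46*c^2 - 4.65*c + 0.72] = -1.29*c^2 - 4.92*c - 4.65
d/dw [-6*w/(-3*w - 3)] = 2/(w + 1)^2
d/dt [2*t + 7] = 2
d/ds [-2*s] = -2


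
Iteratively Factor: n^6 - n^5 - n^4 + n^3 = (n)*(n^5 - n^4 - n^3 + n^2) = n*(n - 1)*(n^4 - n^2) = n^2*(n - 1)*(n^3 - n) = n^2*(n - 1)^2*(n^2 + n) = n^3*(n - 1)^2*(n + 1)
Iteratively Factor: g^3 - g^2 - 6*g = (g)*(g^2 - g - 6) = g*(g + 2)*(g - 3)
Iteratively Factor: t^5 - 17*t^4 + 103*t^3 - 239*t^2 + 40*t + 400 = (t - 5)*(t^4 - 12*t^3 + 43*t^2 - 24*t - 80) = (t - 5)*(t - 4)*(t^3 - 8*t^2 + 11*t + 20) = (t - 5)^2*(t - 4)*(t^2 - 3*t - 4) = (t - 5)^2*(t - 4)*(t + 1)*(t - 4)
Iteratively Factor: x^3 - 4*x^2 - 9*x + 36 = (x - 4)*(x^2 - 9) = (x - 4)*(x - 3)*(x + 3)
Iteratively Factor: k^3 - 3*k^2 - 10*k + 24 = (k + 3)*(k^2 - 6*k + 8) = (k - 2)*(k + 3)*(k - 4)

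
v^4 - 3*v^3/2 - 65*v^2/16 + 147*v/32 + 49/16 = (v - 2)*(v - 7/4)*(v + 1/2)*(v + 7/4)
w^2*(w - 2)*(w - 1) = w^4 - 3*w^3 + 2*w^2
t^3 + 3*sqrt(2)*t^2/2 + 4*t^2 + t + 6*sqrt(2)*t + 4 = (t + 4)*(t + sqrt(2)/2)*(t + sqrt(2))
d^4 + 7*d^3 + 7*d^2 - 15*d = d*(d - 1)*(d + 3)*(d + 5)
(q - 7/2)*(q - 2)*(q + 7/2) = q^3 - 2*q^2 - 49*q/4 + 49/2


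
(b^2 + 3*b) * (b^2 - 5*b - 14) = b^4 - 2*b^3 - 29*b^2 - 42*b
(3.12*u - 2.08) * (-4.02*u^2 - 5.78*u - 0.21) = -12.5424*u^3 - 9.672*u^2 + 11.3672*u + 0.4368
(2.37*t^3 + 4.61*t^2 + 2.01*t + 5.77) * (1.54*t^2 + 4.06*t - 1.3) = 3.6498*t^5 + 16.7216*t^4 + 18.731*t^3 + 11.0534*t^2 + 20.8132*t - 7.501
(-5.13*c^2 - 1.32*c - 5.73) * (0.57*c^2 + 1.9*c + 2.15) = -2.9241*c^4 - 10.4994*c^3 - 16.8036*c^2 - 13.725*c - 12.3195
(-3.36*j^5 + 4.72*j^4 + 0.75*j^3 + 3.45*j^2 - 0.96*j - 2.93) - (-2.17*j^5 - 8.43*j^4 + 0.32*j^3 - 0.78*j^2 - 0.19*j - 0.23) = -1.19*j^5 + 13.15*j^4 + 0.43*j^3 + 4.23*j^2 - 0.77*j - 2.7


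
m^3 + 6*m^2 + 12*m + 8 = (m + 2)^3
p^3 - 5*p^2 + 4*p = p*(p - 4)*(p - 1)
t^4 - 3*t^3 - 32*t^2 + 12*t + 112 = (t - 7)*(t - 2)*(t + 2)*(t + 4)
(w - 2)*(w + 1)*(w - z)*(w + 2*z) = w^4 + w^3*z - w^3 - 2*w^2*z^2 - w^2*z - 2*w^2 + 2*w*z^2 - 2*w*z + 4*z^2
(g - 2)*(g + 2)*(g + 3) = g^3 + 3*g^2 - 4*g - 12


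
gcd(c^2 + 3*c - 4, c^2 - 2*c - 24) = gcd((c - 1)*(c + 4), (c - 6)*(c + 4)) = c + 4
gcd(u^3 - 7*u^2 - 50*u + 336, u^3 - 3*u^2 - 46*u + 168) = u^2 + u - 42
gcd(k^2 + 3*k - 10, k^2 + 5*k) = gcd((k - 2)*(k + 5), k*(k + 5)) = k + 5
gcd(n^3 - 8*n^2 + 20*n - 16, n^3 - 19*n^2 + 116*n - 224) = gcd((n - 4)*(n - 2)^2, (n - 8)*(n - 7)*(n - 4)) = n - 4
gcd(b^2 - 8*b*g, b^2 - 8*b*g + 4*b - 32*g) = b - 8*g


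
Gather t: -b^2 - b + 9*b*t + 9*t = -b^2 - b + t*(9*b + 9)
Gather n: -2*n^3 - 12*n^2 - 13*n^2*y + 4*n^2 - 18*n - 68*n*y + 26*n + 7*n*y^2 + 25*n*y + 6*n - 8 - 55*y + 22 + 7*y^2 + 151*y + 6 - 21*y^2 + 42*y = -2*n^3 + n^2*(-13*y - 8) + n*(7*y^2 - 43*y + 14) - 14*y^2 + 138*y + 20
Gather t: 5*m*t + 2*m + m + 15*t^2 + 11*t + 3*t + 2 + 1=3*m + 15*t^2 + t*(5*m + 14) + 3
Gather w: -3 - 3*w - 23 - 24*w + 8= -27*w - 18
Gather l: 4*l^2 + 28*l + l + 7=4*l^2 + 29*l + 7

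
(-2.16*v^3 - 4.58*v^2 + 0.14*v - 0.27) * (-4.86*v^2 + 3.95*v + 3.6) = 10.4976*v^5 + 13.7268*v^4 - 26.5474*v^3 - 14.6228*v^2 - 0.5625*v - 0.972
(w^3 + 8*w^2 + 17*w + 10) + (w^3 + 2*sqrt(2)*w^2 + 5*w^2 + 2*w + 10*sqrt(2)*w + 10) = 2*w^3 + 2*sqrt(2)*w^2 + 13*w^2 + 10*sqrt(2)*w + 19*w + 20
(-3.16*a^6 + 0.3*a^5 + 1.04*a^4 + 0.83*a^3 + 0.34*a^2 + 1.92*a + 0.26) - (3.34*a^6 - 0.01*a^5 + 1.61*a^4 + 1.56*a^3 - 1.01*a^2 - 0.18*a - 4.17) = -6.5*a^6 + 0.31*a^5 - 0.57*a^4 - 0.73*a^3 + 1.35*a^2 + 2.1*a + 4.43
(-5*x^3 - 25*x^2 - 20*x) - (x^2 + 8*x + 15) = -5*x^3 - 26*x^2 - 28*x - 15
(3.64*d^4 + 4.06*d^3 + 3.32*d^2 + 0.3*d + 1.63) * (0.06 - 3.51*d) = -12.7764*d^5 - 14.0322*d^4 - 11.4096*d^3 - 0.8538*d^2 - 5.7033*d + 0.0978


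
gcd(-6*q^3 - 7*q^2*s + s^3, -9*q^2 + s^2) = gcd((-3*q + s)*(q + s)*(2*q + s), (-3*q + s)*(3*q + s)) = 3*q - s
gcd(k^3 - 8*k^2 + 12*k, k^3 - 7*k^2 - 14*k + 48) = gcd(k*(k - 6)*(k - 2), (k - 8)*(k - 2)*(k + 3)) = k - 2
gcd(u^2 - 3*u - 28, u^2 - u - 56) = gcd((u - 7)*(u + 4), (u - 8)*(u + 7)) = 1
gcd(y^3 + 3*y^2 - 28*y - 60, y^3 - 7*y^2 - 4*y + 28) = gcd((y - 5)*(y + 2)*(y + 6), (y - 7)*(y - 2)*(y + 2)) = y + 2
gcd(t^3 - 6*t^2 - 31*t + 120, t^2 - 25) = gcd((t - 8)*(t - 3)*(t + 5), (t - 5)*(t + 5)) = t + 5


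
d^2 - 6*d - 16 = (d - 8)*(d + 2)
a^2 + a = a*(a + 1)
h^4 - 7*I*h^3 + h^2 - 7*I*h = h*(h - 7*I)*(h - I)*(h + I)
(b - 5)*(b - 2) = b^2 - 7*b + 10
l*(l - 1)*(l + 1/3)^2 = l^4 - l^3/3 - 5*l^2/9 - l/9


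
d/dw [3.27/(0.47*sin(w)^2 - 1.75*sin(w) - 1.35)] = (5.7225 - 3.0738*sin(w))*cos(w)/(-0.47*sin(w)^2 + 1.75*sin(w) + 1.35)^2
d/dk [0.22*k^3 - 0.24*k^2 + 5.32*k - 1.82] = 0.66*k^2 - 0.48*k + 5.32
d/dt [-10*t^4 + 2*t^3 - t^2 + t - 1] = -40*t^3 + 6*t^2 - 2*t + 1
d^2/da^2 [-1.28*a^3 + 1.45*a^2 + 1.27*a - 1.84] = 2.9 - 7.68*a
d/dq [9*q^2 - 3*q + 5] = 18*q - 3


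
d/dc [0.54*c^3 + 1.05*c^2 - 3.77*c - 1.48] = 1.62*c^2 + 2.1*c - 3.77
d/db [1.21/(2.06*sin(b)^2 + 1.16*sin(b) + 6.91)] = -(4.9852*sin(b) + 1.4036)*cos(b)/(2.06*sin(b)^2 + 1.16*sin(b) + 6.91)^2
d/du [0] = 0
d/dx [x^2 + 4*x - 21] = 2*x + 4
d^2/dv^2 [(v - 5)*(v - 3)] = 2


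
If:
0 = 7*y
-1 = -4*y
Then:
No Solution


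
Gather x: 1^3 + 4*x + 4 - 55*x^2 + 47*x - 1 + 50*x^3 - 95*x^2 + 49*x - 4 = 50*x^3 - 150*x^2 + 100*x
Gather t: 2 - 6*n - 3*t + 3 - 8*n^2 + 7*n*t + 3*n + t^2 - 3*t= -8*n^2 - 3*n + t^2 + t*(7*n - 6) + 5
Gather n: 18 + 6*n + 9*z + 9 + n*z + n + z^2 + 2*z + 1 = n*(z + 7) + z^2 + 11*z + 28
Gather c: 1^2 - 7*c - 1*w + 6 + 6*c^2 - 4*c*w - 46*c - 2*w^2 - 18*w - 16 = 6*c^2 + c*(-4*w - 53) - 2*w^2 - 19*w - 9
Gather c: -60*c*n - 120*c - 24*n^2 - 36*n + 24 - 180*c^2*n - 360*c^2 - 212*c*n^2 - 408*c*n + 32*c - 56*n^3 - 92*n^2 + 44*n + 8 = c^2*(-180*n - 360) + c*(-212*n^2 - 468*n - 88) - 56*n^3 - 116*n^2 + 8*n + 32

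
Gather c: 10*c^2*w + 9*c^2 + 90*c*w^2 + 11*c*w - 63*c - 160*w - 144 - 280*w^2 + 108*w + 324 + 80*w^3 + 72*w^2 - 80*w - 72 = c^2*(10*w + 9) + c*(90*w^2 + 11*w - 63) + 80*w^3 - 208*w^2 - 132*w + 108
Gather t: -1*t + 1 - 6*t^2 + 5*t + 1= -6*t^2 + 4*t + 2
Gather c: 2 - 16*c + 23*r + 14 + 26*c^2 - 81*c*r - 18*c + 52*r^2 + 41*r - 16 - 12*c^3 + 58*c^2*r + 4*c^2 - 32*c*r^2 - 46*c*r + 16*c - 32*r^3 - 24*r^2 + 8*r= -12*c^3 + c^2*(58*r + 30) + c*(-32*r^2 - 127*r - 18) - 32*r^3 + 28*r^2 + 72*r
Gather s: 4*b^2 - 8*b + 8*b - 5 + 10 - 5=4*b^2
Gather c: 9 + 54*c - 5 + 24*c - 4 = 78*c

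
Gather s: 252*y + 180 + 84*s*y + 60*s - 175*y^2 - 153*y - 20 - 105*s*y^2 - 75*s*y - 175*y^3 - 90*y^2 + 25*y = s*(-105*y^2 + 9*y + 60) - 175*y^3 - 265*y^2 + 124*y + 160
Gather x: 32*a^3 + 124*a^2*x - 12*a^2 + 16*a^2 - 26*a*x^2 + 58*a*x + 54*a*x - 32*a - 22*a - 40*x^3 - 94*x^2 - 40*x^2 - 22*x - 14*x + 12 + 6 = 32*a^3 + 4*a^2 - 54*a - 40*x^3 + x^2*(-26*a - 134) + x*(124*a^2 + 112*a - 36) + 18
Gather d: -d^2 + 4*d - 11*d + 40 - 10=-d^2 - 7*d + 30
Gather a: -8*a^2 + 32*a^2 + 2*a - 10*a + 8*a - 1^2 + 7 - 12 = 24*a^2 - 6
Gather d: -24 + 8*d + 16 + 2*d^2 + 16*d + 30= 2*d^2 + 24*d + 22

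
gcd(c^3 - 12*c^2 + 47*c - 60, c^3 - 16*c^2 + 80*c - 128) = c - 4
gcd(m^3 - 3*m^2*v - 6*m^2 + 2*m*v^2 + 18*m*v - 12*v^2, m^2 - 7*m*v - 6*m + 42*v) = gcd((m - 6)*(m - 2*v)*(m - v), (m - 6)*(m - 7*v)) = m - 6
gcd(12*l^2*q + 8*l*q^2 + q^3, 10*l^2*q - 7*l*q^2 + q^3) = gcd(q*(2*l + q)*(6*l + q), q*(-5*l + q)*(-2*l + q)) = q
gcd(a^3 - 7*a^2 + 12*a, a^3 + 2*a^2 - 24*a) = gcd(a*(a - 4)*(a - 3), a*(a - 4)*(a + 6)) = a^2 - 4*a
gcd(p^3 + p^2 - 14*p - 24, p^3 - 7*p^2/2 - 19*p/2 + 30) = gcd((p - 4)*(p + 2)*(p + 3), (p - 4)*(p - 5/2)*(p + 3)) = p^2 - p - 12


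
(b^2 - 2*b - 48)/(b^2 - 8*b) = (b + 6)/b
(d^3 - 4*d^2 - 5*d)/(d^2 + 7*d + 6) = d*(d - 5)/(d + 6)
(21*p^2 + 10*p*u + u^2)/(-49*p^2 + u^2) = (-3*p - u)/(7*p - u)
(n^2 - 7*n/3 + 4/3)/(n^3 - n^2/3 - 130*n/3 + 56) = (n - 1)/(n^2 + n - 42)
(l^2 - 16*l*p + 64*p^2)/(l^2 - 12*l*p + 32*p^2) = (-l + 8*p)/(-l + 4*p)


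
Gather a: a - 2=a - 2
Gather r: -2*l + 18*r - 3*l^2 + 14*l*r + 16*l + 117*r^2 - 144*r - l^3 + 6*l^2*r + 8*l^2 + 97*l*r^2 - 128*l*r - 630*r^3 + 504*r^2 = -l^3 + 5*l^2 + 14*l - 630*r^3 + r^2*(97*l + 621) + r*(6*l^2 - 114*l - 126)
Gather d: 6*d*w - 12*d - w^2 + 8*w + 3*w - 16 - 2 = d*(6*w - 12) - w^2 + 11*w - 18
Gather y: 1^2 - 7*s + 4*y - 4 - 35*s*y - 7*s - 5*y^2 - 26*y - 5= -14*s - 5*y^2 + y*(-35*s - 22) - 8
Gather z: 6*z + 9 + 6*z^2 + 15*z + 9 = 6*z^2 + 21*z + 18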